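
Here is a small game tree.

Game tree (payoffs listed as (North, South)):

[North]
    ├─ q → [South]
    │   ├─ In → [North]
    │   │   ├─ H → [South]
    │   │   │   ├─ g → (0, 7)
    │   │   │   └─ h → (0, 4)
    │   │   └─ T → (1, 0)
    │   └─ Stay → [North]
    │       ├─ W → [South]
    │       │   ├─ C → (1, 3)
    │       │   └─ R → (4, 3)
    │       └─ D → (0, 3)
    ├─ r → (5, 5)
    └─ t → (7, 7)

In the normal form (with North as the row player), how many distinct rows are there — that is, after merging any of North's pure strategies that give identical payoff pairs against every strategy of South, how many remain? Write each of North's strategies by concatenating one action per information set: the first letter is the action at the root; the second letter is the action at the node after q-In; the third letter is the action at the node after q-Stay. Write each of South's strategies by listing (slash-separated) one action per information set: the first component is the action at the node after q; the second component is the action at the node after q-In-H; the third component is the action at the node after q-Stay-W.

6

North has 12 pure strategies: qHW, qHD, qTW, qTD, rHW, rHD, rTW, rTD, tHW, tHD, tTW, tTD. Columns: In/g/C, In/g/R, In/h/C, In/h/R, Stay/g/C, Stay/g/R, Stay/h/C, Stay/h/R.
{qHW} → row (0,7) (0,7) (0,4) (0,4) (1,3) (4,3) (1,3) (4,3)
{qHD} → row (0,7) (0,7) (0,4) (0,4) (0,3) (0,3) (0,3) (0,3)
{qTW} → row (1,0) (1,0) (1,0) (1,0) (1,3) (4,3) (1,3) (4,3)
{qTD} → row (1,0) (1,0) (1,0) (1,0) (0,3) (0,3) (0,3) (0,3)
{rHW, rHD, rTW, rTD} → row (5,5) (5,5) (5,5) (5,5) (5,5) (5,5) (5,5) (5,5)
{tHW, tHD, tTW, tTD} → row (7,7) (7,7) (7,7) (7,7) (7,7) (7,7) (7,7) (7,7)
That's 6 distinct rows out of 12 strategies.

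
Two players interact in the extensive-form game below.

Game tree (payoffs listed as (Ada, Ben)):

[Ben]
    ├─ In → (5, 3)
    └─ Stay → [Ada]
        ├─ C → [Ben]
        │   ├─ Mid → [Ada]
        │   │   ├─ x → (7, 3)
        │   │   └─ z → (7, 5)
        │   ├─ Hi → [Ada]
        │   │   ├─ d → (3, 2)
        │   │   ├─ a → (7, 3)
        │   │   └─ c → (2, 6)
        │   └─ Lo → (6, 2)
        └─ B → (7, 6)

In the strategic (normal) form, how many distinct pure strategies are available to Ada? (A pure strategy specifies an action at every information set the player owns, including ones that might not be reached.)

12

Ada owns the node after Stay with actions {C, B} — two choices.
Ada owns the node after Stay-C-Mid with actions {x, z} — two choices.
Ada owns the node after Stay-C-Hi with actions {d, a, c} — three choices.
A pure strategy fixes one action at each information set independently, so the count is the product 2 × 2 × 3 = 12.
(For reference, Ben has 6 pure strategies, giving a 12×6 normal-form matrix.)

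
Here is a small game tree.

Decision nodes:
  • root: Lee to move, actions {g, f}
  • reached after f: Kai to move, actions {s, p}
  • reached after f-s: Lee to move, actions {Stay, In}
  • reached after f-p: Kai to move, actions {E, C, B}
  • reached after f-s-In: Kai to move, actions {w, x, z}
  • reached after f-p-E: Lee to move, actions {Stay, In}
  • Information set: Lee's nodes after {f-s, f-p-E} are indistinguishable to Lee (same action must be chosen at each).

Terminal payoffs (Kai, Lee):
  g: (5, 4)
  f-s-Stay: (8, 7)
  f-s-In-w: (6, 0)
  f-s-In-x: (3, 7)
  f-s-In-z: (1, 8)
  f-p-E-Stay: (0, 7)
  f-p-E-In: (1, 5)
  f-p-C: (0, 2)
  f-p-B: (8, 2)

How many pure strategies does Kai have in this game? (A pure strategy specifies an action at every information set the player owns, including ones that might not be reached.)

18

Kai owns the node after f with actions {s, p} — two choices.
Kai owns the node after f-p with actions {E, C, B} — three choices.
Kai owns the node after f-s-In with actions {w, x, z} — three choices.
A pure strategy fixes one action at each information set independently, so the count is the product 2 × 3 × 3 = 18.
(For reference, Lee has 4 pure strategies, giving a 18×4 normal-form matrix.)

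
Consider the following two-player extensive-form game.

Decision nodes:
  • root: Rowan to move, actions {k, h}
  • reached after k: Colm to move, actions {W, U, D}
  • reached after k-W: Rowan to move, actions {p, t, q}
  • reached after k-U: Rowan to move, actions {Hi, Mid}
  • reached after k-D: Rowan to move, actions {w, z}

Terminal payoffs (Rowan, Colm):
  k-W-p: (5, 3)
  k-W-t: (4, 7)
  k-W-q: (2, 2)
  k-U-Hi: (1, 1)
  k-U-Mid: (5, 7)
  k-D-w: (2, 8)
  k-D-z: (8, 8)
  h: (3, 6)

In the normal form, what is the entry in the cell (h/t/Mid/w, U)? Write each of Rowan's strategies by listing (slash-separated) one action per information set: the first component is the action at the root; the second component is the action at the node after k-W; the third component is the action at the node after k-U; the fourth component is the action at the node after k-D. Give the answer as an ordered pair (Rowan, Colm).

Trace the play path from the root:
  Rowan plays h
→ terminal payoff (3, 6).
(Rowan's choice at the node after k-W is never reached on this path, so it doesn't affect the outcome.)

(3, 6)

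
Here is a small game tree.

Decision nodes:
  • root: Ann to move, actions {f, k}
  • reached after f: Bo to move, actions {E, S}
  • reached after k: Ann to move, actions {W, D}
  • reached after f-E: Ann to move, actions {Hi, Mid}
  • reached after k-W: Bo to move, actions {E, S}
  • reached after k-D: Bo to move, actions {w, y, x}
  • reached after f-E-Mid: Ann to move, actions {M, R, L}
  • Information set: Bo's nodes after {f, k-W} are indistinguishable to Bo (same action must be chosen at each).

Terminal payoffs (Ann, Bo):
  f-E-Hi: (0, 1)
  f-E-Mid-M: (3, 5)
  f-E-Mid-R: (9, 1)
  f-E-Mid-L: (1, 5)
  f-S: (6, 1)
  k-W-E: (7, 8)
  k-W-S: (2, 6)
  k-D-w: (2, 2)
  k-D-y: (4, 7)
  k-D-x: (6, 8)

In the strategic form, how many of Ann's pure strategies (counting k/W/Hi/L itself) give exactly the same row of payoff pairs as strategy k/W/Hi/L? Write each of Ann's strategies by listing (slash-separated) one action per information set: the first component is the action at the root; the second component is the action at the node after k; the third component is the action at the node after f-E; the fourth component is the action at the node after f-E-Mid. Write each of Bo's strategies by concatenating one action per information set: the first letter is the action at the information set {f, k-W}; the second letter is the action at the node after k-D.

6

Row for k/W/Hi/L (columns Ew, Ey, Ex, Sw, Sy, Sx): (7,8) (7,8) (7,8) (2,6) (2,6) (2,6).
Under k/W/Hi/L, Ann's choice at the node after f-E and at the node after f-E-Mid can never be reached regardless of what Bo does, so varying those choices leaves every outcome unchanged.
Holding the reachable choices fixed and varying the unreachable ones freely already gives 2 × 3 = 6 equivalent strategies.
No other strategy reproduces this row, so those 6 are the full class: k/W/Hi/M, k/W/Hi/R, k/W/Hi/L, k/W/Mid/M, k/W/Mid/R, k/W/Mid/L.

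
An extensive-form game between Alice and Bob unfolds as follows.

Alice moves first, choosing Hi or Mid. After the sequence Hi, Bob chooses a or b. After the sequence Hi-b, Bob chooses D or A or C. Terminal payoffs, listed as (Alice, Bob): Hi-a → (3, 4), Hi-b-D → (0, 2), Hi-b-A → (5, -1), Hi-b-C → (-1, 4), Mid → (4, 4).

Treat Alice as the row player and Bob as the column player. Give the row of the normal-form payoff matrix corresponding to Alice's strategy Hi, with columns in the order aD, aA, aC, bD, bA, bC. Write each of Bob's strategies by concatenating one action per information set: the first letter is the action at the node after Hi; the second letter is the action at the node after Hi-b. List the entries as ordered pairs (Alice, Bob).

vs aD: Alice plays Hi → Bob plays a at [Hi] → (3, 4)
vs aA: Alice plays Hi → Bob plays a at [Hi] → (3, 4)
vs aC: Alice plays Hi → Bob plays a at [Hi] → (3, 4)
vs bD: Alice plays Hi → Bob plays b at [Hi] → Bob plays D at [Hi-b] → (0, 2)
vs bA: Alice plays Hi → Bob plays b at [Hi] → Bob plays A at [Hi-b] → (5, -1)
vs bC: Alice plays Hi → Bob plays b at [Hi] → Bob plays C at [Hi-b] → (-1, 4)

(3,4) (3,4) (3,4) (0,2) (5,-1) (-1,4)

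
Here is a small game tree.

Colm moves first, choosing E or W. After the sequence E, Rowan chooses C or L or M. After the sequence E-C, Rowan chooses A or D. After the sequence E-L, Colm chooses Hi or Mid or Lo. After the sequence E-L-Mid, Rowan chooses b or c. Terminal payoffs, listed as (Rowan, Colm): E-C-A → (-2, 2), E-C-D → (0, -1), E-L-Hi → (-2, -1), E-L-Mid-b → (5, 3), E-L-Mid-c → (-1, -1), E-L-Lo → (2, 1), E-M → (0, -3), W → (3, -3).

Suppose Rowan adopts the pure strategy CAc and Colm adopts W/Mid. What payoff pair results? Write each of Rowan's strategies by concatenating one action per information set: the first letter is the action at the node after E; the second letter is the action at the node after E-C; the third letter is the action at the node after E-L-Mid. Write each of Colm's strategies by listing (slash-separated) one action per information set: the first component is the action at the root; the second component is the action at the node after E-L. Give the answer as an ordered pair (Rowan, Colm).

Trace the play path from the root:
  Colm plays W
→ terminal payoff (3, -3).
(Rowan's choice at the node after E is never reached on this path, so it doesn't affect the outcome.)

(3, -3)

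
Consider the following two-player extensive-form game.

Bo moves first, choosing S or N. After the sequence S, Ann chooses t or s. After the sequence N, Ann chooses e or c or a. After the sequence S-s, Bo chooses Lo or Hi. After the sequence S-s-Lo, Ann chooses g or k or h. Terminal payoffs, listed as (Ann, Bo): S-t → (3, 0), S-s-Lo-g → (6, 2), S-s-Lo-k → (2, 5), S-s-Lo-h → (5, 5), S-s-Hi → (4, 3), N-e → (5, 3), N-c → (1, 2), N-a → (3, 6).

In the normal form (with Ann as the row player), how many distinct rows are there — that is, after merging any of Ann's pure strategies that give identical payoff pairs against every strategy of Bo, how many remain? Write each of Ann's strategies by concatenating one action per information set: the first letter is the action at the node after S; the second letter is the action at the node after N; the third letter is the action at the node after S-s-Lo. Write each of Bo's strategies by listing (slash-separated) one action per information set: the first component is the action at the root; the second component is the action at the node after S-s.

12

Ann has 18 pure strategies: teg, tek, teh, tcg, tck, tch, tag, tak, tah, seg, sek, seh, scg, sck, sch, sag, sak, sah. Columns: S/Lo, S/Hi, N/Lo, N/Hi.
{teg, tek, teh} → row (3,0) (3,0) (5,3) (5,3)
{tcg, tck, tch} → row (3,0) (3,0) (1,2) (1,2)
{tag, tak, tah} → row (3,0) (3,0) (3,6) (3,6)
{seg} → row (6,2) (4,3) (5,3) (5,3)
{sek} → row (2,5) (4,3) (5,3) (5,3)
{seh} → row (5,5) (4,3) (5,3) (5,3)
{scg} → row (6,2) (4,3) (1,2) (1,2)
{sck} → row (2,5) (4,3) (1,2) (1,2)
{sch} → row (5,5) (4,3) (1,2) (1,2)
{sag} → row (6,2) (4,3) (3,6) (3,6)
{sak} → row (2,5) (4,3) (3,6) (3,6)
{sah} → row (5,5) (4,3) (3,6) (3,6)
That's 12 distinct rows out of 18 strategies.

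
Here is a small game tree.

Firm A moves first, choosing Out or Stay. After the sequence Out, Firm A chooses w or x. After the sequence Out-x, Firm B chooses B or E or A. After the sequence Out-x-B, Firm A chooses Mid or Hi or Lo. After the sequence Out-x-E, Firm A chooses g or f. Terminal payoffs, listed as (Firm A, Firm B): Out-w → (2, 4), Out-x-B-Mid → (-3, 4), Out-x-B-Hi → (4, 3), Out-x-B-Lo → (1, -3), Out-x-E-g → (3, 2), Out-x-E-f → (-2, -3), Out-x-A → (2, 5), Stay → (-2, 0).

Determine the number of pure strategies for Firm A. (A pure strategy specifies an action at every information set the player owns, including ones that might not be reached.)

24

Firm A owns the root with actions {Out, Stay} — two choices.
Firm A owns the node after Out with actions {w, x} — two choices.
Firm A owns the node after Out-x-B with actions {Mid, Hi, Lo} — three choices.
Firm A owns the node after Out-x-E with actions {g, f} — two choices.
A pure strategy fixes one action at each information set independently, so the count is the product 2 × 2 × 3 × 2 = 24.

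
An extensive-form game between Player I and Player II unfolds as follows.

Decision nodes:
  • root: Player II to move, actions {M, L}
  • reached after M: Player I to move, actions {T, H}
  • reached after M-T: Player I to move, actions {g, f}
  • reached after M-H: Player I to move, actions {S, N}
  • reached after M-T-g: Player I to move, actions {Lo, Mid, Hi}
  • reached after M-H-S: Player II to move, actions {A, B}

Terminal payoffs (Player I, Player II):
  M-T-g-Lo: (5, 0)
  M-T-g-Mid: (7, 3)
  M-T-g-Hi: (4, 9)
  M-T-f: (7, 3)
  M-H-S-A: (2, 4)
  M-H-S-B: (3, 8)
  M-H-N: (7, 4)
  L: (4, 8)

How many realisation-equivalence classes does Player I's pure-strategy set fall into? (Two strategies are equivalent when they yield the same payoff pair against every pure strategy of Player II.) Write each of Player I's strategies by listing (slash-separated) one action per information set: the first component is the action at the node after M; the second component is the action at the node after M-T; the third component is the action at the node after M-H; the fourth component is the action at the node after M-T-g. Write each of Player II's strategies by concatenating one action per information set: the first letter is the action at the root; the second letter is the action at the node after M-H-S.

Player I has 24 pure strategies: T/g/S/Lo, T/g/S/Mid, T/g/S/Hi, T/g/N/Lo, T/g/N/Mid, T/g/N/Hi, T/f/S/Lo, T/f/S/Mid, T/f/S/Hi, T/f/N/Lo, T/f/N/Mid, T/f/N/Hi, H/g/S/Lo, H/g/S/Mid, H/g/S/Hi, H/g/N/Lo, H/g/N/Mid, H/g/N/Hi, H/f/S/Lo, H/f/S/Mid, H/f/S/Hi, H/f/N/Lo, H/f/N/Mid, H/f/N/Hi. Columns: MA, MB, LA, LB.
{T/g/S/Lo, T/g/N/Lo} → row (5,0) (5,0) (4,8) (4,8)
{T/g/S/Mid, T/g/N/Mid, T/f/S/Lo, T/f/S/Mid, T/f/S/Hi, T/f/N/Lo, T/f/N/Mid, T/f/N/Hi} → row (7,3) (7,3) (4,8) (4,8)
{T/g/S/Hi, T/g/N/Hi} → row (4,9) (4,9) (4,8) (4,8)
{H/g/S/Lo, H/g/S/Mid, H/g/S/Hi, H/f/S/Lo, H/f/S/Mid, H/f/S/Hi} → row (2,4) (3,8) (4,8) (4,8)
{H/g/N/Lo, H/g/N/Mid, H/g/N/Hi, H/f/N/Lo, H/f/N/Mid, H/f/N/Hi} → row (7,4) (7,4) (4,8) (4,8)
That's 5 distinct rows out of 24 strategies.

5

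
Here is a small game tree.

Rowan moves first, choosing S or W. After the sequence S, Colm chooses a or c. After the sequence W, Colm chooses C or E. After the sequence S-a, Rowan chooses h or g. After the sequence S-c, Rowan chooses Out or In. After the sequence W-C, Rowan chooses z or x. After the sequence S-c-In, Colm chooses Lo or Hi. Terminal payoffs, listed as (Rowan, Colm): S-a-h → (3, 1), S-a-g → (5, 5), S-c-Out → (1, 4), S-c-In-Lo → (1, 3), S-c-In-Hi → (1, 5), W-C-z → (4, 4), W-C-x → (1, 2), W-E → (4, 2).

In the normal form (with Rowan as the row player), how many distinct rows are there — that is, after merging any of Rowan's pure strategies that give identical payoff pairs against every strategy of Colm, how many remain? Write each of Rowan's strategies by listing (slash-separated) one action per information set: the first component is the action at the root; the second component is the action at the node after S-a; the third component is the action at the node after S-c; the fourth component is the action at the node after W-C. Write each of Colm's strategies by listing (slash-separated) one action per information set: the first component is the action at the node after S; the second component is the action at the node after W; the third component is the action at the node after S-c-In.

6

Rowan has 16 pure strategies: S/h/Out/z, S/h/Out/x, S/h/In/z, S/h/In/x, S/g/Out/z, S/g/Out/x, S/g/In/z, S/g/In/x, W/h/Out/z, W/h/Out/x, W/h/In/z, W/h/In/x, W/g/Out/z, W/g/Out/x, W/g/In/z, W/g/In/x. Columns: a/C/Lo, a/C/Hi, a/E/Lo, a/E/Hi, c/C/Lo, c/C/Hi, c/E/Lo, c/E/Hi.
{S/h/Out/z, S/h/Out/x} → row (3,1) (3,1) (3,1) (3,1) (1,4) (1,4) (1,4) (1,4)
{S/h/In/z, S/h/In/x} → row (3,1) (3,1) (3,1) (3,1) (1,3) (1,5) (1,3) (1,5)
{S/g/Out/z, S/g/Out/x} → row (5,5) (5,5) (5,5) (5,5) (1,4) (1,4) (1,4) (1,4)
{S/g/In/z, S/g/In/x} → row (5,5) (5,5) (5,5) (5,5) (1,3) (1,5) (1,3) (1,5)
{W/h/Out/z, W/h/In/z, W/g/Out/z, W/g/In/z} → row (4,4) (4,4) (4,2) (4,2) (4,4) (4,4) (4,2) (4,2)
{W/h/Out/x, W/h/In/x, W/g/Out/x, W/g/In/x} → row (1,2) (1,2) (4,2) (4,2) (1,2) (1,2) (4,2) (4,2)
That's 6 distinct rows out of 16 strategies.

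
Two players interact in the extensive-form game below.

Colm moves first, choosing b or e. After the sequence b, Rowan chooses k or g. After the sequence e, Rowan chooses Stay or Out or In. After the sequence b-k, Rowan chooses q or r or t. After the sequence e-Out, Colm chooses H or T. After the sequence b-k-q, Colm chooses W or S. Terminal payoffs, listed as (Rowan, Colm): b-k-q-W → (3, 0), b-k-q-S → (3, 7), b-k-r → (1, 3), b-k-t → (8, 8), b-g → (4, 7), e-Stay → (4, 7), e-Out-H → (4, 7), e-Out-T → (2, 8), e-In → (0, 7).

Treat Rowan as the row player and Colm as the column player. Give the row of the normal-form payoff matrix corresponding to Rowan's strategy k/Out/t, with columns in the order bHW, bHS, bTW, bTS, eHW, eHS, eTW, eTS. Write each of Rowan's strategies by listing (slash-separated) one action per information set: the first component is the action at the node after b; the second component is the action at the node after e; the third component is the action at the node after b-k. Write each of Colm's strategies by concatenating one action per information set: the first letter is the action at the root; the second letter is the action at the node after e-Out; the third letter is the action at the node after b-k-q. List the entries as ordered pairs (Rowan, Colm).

vs bHW: Colm plays b → Rowan plays k at [b] → Rowan plays t at [b-k] → (8, 8)
vs bHS: Colm plays b → Rowan plays k at [b] → Rowan plays t at [b-k] → (8, 8)
vs bTW: Colm plays b → Rowan plays k at [b] → Rowan plays t at [b-k] → (8, 8)
vs bTS: Colm plays b → Rowan plays k at [b] → Rowan plays t at [b-k] → (8, 8)
vs eHW: Colm plays e → Rowan plays Out at [e] → Colm plays H at [e-Out] → (4, 7)
vs eHS: Colm plays e → Rowan plays Out at [e] → Colm plays H at [e-Out] → (4, 7)
vs eTW: Colm plays e → Rowan plays Out at [e] → Colm plays T at [e-Out] → (2, 8)
vs eTS: Colm plays e → Rowan plays Out at [e] → Colm plays T at [e-Out] → (2, 8)

(8,8) (8,8) (8,8) (8,8) (4,7) (4,7) (2,8) (2,8)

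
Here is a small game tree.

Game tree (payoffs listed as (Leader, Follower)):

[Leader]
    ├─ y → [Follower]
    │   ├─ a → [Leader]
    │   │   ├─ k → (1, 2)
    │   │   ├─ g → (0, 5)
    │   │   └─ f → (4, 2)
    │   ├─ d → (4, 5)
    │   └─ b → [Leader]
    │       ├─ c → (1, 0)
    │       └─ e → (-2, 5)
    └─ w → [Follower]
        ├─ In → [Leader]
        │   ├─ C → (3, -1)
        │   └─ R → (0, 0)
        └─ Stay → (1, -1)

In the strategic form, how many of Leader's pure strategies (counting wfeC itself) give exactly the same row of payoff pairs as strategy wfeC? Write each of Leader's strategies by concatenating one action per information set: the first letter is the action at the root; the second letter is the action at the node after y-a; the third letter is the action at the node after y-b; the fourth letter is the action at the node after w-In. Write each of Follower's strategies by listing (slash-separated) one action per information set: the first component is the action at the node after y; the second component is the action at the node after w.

Row for wfeC (columns a/In, a/Stay, d/In, d/Stay, b/In, b/Stay): (3,-1) (1,-1) (3,-1) (1,-1) (3,-1) (1,-1).
Under wfeC, Leader's choice at the node after y-a and at the node after y-b can never be reached regardless of what Follower does, so varying those choices leaves every outcome unchanged.
Holding the reachable choices fixed and varying the unreachable ones freely already gives 3 × 2 = 6 equivalent strategies.
No other strategy reproduces this row, so those 6 are the full class: wkcC, wkeC, wgcC, wgeC, wfcC, wfeC.

6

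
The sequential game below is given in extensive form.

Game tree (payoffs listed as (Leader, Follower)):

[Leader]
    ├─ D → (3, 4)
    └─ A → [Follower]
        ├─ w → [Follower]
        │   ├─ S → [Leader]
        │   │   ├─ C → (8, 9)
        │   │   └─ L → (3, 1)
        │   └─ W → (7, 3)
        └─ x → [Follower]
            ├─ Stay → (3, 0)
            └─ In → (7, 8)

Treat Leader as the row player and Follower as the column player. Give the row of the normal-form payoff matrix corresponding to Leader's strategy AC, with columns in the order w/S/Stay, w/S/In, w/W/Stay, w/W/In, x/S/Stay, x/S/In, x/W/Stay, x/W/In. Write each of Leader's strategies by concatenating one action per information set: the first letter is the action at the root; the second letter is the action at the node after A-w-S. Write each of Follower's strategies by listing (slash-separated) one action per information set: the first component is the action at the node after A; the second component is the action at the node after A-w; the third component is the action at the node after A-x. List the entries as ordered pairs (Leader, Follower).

vs w/S/Stay: Leader plays A → Follower plays w at [A] → Follower plays S at [A-w] → Leader plays C at [A-w-S] → (8, 9)
vs w/S/In: Leader plays A → Follower plays w at [A] → Follower plays S at [A-w] → Leader plays C at [A-w-S] → (8, 9)
vs w/W/Stay: Leader plays A → Follower plays w at [A] → Follower plays W at [A-w] → (7, 3)
vs w/W/In: Leader plays A → Follower plays w at [A] → Follower plays W at [A-w] → (7, 3)
vs x/S/Stay: Leader plays A → Follower plays x at [A] → Follower plays Stay at [A-x] → (3, 0)
vs x/S/In: Leader plays A → Follower plays x at [A] → Follower plays In at [A-x] → (7, 8)
vs x/W/Stay: Leader plays A → Follower plays x at [A] → Follower plays Stay at [A-x] → (3, 0)
vs x/W/In: Leader plays A → Follower plays x at [A] → Follower plays In at [A-x] → (7, 8)

(8,9) (8,9) (7,3) (7,3) (3,0) (7,8) (3,0) (7,8)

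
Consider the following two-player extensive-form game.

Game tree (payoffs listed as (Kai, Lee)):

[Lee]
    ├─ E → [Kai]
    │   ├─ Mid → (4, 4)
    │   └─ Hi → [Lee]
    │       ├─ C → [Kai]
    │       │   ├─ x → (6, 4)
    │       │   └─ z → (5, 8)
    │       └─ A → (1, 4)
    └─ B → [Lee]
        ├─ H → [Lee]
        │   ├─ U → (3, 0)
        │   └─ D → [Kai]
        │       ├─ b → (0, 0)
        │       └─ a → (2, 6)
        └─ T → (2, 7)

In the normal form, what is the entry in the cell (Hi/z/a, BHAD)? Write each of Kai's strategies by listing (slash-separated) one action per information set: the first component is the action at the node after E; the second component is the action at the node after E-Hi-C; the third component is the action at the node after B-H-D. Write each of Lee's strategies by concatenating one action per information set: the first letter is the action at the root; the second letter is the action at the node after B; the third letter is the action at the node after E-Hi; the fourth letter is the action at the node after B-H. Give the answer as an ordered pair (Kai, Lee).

Trace the play path from the root:
  Lee plays B
  Lee plays H at [B]
  Lee plays D at [B-H]
  Kai plays a at [B-H-D]
→ terminal payoff (2, 6).
(Kai's choice at the node after E is never reached on this path, so it doesn't affect the outcome.)

(2, 6)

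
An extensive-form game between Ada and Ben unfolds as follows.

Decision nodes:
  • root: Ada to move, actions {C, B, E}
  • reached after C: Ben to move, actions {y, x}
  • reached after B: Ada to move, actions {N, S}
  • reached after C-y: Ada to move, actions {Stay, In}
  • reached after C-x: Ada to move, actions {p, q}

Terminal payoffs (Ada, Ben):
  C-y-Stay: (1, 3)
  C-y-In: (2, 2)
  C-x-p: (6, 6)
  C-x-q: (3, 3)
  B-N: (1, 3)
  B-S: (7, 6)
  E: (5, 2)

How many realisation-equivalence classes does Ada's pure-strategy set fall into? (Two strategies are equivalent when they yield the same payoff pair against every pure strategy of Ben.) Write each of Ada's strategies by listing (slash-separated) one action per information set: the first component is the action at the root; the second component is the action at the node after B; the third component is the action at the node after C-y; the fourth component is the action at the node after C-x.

Ada has 24 pure strategies: C/N/Stay/p, C/N/Stay/q, C/N/In/p, C/N/In/q, C/S/Stay/p, C/S/Stay/q, C/S/In/p, C/S/In/q, B/N/Stay/p, B/N/Stay/q, B/N/In/p, B/N/In/q, B/S/Stay/p, B/S/Stay/q, B/S/In/p, B/S/In/q, E/N/Stay/p, E/N/Stay/q, E/N/In/p, E/N/In/q, E/S/Stay/p, E/S/Stay/q, E/S/In/p, E/S/In/q. Columns: y, x.
{C/N/Stay/p, C/S/Stay/p} → row (1,3) (6,6)
{C/N/Stay/q, C/S/Stay/q} → row (1,3) (3,3)
{C/N/In/p, C/S/In/p} → row (2,2) (6,6)
{C/N/In/q, C/S/In/q} → row (2,2) (3,3)
{B/N/Stay/p, B/N/Stay/q, B/N/In/p, B/N/In/q} → row (1,3) (1,3)
{B/S/Stay/p, B/S/Stay/q, B/S/In/p, B/S/In/q} → row (7,6) (7,6)
{E/N/Stay/p, E/N/Stay/q, E/N/In/p, E/N/In/q, E/S/Stay/p, E/S/Stay/q, E/S/In/p, E/S/In/q} → row (5,2) (5,2)
That's 7 distinct rows out of 24 strategies.

7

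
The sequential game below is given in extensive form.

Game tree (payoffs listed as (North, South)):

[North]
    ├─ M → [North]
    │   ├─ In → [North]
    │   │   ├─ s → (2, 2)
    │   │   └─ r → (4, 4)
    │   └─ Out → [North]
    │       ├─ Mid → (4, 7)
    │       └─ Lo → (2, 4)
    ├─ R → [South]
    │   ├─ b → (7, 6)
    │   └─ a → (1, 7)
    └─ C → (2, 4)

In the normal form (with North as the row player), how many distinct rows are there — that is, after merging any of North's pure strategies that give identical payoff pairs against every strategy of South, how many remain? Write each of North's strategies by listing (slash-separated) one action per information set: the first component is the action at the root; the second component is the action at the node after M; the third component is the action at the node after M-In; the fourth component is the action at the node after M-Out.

North has 24 pure strategies: M/In/s/Mid, M/In/s/Lo, M/In/r/Mid, M/In/r/Lo, M/Out/s/Mid, M/Out/s/Lo, M/Out/r/Mid, M/Out/r/Lo, R/In/s/Mid, R/In/s/Lo, R/In/r/Mid, R/In/r/Lo, R/Out/s/Mid, R/Out/s/Lo, R/Out/r/Mid, R/Out/r/Lo, C/In/s/Mid, C/In/s/Lo, C/In/r/Mid, C/In/r/Lo, C/Out/s/Mid, C/Out/s/Lo, C/Out/r/Mid, C/Out/r/Lo. Columns: b, a.
{M/In/s/Mid, M/In/s/Lo} → row (2,2) (2,2)
{M/In/r/Mid, M/In/r/Lo} → row (4,4) (4,4)
{M/Out/s/Mid, M/Out/r/Mid} → row (4,7) (4,7)
{M/Out/s/Lo, M/Out/r/Lo, C/In/s/Mid, C/In/s/Lo, C/In/r/Mid, C/In/r/Lo, C/Out/s/Mid, C/Out/s/Lo, C/Out/r/Mid, C/Out/r/Lo} → row (2,4) (2,4)
{R/In/s/Mid, R/In/s/Lo, R/In/r/Mid, R/In/r/Lo, R/Out/s/Mid, R/Out/s/Lo, R/Out/r/Mid, R/Out/r/Lo} → row (7,6) (1,7)
That's 5 distinct rows out of 24 strategies.

5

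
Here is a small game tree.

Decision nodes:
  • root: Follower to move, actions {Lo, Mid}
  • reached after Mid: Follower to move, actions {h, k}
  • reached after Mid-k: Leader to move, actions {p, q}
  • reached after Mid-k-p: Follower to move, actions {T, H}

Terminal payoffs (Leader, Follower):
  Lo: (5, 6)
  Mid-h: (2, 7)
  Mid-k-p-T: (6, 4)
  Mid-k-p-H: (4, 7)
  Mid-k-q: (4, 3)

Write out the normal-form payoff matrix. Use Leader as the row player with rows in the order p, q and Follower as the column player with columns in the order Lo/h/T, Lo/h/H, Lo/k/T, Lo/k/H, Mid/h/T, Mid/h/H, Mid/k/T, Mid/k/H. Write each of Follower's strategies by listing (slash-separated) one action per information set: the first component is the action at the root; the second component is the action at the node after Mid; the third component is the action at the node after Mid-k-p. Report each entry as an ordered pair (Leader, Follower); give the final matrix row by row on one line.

p: (5,6) (5,6) (5,6) (5,6) (2,7) (2,7) (6,4) (4,7) | q: (5,6) (5,6) (5,6) (5,6) (2,7) (2,7) (4,3) (4,3)

Row p: Lo/h/T→(5,6), Lo/h/H→(5,6), Lo/k/T→(5,6), Lo/k/H→(5,6), Mid/h/T→(2,7), Mid/h/H→(2,7), Mid/k/T→(6,4), Mid/k/H→(4,7)
Row q: Lo/h/T→(5,6), Lo/h/H→(5,6), Lo/k/T→(5,6), Lo/k/H→(5,6), Mid/h/T→(2,7), Mid/h/H→(2,7), Mid/k/T→(4,3), Mid/k/H→(4,3)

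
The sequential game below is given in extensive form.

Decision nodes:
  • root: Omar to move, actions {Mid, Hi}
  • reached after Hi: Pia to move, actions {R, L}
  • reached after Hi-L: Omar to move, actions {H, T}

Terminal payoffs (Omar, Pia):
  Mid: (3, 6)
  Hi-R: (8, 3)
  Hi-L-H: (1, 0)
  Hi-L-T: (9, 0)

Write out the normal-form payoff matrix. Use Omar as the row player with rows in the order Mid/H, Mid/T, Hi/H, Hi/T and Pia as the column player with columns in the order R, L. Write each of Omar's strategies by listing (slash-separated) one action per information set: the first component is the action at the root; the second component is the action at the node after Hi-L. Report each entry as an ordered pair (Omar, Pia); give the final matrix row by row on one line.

Row Mid/H: R→(3,6), L→(3,6)
Row Mid/T: R→(3,6), L→(3,6)
Row Hi/H: R→(8,3), L→(1,0)
Row Hi/T: R→(8,3), L→(9,0)

Mid/H: (3,6) (3,6) | Mid/T: (3,6) (3,6) | Hi/H: (8,3) (1,0) | Hi/T: (8,3) (9,0)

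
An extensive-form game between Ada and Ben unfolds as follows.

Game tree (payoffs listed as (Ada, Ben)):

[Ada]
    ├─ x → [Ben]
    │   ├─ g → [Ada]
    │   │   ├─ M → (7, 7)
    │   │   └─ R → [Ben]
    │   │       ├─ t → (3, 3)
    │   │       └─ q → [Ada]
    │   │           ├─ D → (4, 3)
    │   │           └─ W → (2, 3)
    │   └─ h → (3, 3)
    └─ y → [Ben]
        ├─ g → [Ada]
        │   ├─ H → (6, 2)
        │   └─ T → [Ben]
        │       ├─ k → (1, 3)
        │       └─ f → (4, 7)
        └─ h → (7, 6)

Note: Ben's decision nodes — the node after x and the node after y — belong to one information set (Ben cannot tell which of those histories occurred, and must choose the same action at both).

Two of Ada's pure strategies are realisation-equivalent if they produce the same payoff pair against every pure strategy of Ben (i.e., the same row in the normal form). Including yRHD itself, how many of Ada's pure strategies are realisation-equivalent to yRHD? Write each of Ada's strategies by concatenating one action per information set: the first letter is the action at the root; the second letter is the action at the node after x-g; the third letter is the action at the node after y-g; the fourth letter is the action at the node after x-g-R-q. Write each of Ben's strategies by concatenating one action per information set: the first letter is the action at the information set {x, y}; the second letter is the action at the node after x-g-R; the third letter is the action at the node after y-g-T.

4

Row for yRHD (columns gtk, gtf, gqk, gqf, htk, htf, hqk, hqf): (6,2) (6,2) (6,2) (6,2) (7,6) (7,6) (7,6) (7,6).
Under yRHD, Ada's choice at the node after x-g and at the node after x-g-R-q can never be reached regardless of what Ben does, so varying those choices leaves every outcome unchanged.
Holding the reachable choices fixed and varying the unreachable ones freely already gives 2 × 2 = 4 equivalent strategies.
No other strategy reproduces this row, so those 4 are the full class: yMHD, yMHW, yRHD, yRHW.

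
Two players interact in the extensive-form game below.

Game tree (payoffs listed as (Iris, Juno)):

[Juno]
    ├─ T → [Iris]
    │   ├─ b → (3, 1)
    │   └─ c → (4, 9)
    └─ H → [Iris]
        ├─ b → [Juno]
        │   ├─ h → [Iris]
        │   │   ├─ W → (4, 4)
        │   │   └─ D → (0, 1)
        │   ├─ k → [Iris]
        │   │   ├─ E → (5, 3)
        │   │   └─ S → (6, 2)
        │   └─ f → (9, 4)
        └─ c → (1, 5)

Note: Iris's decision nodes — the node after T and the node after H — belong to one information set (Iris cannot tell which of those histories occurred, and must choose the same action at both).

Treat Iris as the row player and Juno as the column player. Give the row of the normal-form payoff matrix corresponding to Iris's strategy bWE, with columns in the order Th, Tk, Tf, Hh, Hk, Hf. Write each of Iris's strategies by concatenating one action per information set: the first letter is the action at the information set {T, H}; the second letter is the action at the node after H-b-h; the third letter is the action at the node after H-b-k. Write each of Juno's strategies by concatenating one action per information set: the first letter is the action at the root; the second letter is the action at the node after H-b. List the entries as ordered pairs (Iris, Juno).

vs Th: Juno plays T → Iris plays b at [T] → (3, 1)
vs Tk: Juno plays T → Iris plays b at [T] → (3, 1)
vs Tf: Juno plays T → Iris plays b at [T] → (3, 1)
vs Hh: Juno plays H → Iris plays b at [H] → Juno plays h at [H-b] → Iris plays W at [H-b-h] → (4, 4)
vs Hk: Juno plays H → Iris plays b at [H] → Juno plays k at [H-b] → Iris plays E at [H-b-k] → (5, 3)
vs Hf: Juno plays H → Iris plays b at [H] → Juno plays f at [H-b] → (9, 4)

(3,1) (3,1) (3,1) (4,4) (5,3) (9,4)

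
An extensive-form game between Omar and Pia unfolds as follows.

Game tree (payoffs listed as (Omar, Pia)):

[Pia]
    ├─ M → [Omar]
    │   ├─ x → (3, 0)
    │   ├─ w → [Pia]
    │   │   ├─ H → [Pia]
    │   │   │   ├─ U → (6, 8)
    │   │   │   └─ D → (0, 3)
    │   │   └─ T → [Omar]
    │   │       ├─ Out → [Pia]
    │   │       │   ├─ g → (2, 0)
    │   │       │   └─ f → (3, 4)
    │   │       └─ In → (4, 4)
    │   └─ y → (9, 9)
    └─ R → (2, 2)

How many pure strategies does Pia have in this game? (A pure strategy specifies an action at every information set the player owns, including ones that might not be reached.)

16

Pia owns the root with actions {M, R} — two choices.
Pia owns the node after M-w with actions {H, T} — two choices.
Pia owns the node after M-w-H with actions {U, D} — two choices.
Pia owns the node after M-w-T-Out with actions {g, f} — two choices.
A pure strategy fixes one action at each information set independently, so the count is the product 2 × 2 × 2 × 2 = 16.
(For reference, Omar has 6 pure strategies, giving a 16×6 normal-form matrix.)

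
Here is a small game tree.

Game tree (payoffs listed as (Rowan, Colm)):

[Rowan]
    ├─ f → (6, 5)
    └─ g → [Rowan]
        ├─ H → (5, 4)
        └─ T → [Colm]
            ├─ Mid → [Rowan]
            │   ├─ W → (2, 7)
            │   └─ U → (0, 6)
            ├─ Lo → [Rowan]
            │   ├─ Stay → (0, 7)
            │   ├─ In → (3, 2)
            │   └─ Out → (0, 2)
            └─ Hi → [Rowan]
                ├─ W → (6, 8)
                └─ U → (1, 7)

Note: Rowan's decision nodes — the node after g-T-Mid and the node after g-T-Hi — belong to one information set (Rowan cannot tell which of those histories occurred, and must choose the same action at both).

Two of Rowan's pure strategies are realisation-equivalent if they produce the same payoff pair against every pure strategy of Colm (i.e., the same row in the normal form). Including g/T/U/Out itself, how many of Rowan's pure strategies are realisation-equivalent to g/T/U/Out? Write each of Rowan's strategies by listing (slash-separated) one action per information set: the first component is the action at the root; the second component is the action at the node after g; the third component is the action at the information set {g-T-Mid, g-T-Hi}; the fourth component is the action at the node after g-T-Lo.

Row for g/T/U/Out (columns Mid, Lo, Hi): (0,6) (0,2) (1,7).
Every one of Rowan's information sets is on the play path for some reply by Colm when Rowan follows g/T/U/Out.
Changing the action at any of them therefore changes at least one column, so only g/T/U/Out itself gives this row.

1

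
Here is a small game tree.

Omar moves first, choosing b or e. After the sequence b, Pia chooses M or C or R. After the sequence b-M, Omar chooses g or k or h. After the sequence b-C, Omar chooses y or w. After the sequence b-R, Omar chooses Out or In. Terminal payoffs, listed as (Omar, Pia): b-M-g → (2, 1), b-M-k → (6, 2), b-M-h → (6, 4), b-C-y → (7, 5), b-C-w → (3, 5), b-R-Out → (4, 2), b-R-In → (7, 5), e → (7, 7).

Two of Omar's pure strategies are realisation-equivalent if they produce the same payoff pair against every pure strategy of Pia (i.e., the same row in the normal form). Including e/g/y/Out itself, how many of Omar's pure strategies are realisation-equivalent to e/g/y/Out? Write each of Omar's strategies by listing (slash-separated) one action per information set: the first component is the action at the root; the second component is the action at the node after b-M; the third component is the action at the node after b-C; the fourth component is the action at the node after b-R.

12

Row for e/g/y/Out (columns M, C, R): (7,7) (7,7) (7,7).
Under e/g/y/Out, Omar's choice at the node after b-M and at the node after b-C and at the node after b-R can never be reached regardless of what Pia does, so varying those choices leaves every outcome unchanged.
Holding the reachable choices fixed and varying the unreachable ones freely already gives 3 × 2 × 2 = 12 equivalent strategies.
No other strategy reproduces this row, so those 12 are the full class: e/g/y/Out, e/g/y/In, e/g/w/Out, e/g/w/In, e/k/y/Out, e/k/y/In, e/k/w/Out, e/k/w/In, e/h/y/Out, e/h/y/In, e/h/w/Out, e/h/w/In.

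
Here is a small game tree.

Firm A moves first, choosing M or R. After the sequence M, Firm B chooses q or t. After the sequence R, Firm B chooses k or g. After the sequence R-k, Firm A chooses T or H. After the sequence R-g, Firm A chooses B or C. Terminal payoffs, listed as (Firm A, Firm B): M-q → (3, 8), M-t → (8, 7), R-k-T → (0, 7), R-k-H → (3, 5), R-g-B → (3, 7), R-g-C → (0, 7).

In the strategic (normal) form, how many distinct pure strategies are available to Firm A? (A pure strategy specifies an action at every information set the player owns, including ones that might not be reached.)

Firm A owns the root with actions {M, R} — two choices.
Firm A owns the node after R-k with actions {T, H} — two choices.
Firm A owns the node after R-g with actions {B, C} — two choices.
A pure strategy fixes one action at each information set independently, so the count is the product 2 × 2 × 2 = 8.

8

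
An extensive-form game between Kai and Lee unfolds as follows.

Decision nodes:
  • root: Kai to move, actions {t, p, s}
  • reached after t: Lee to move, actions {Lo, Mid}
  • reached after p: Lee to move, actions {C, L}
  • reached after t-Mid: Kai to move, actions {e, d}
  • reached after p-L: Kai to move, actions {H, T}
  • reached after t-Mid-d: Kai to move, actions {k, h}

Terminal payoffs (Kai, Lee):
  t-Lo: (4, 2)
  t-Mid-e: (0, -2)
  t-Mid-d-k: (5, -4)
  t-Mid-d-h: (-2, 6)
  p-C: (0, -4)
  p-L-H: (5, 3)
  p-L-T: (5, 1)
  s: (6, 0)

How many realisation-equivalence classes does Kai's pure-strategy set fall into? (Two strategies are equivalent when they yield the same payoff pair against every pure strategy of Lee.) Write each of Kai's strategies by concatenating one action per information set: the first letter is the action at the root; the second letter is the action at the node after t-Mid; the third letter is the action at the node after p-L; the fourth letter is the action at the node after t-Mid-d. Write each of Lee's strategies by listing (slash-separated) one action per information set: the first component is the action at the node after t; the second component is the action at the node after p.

6

Kai has 24 pure strategies: teHk, teHh, teTk, teTh, tdHk, tdHh, tdTk, tdTh, peHk, peHh, peTk, peTh, pdHk, pdHh, pdTk, pdTh, seHk, seHh, seTk, seTh, sdHk, sdHh, sdTk, sdTh. Columns: Lo/C, Lo/L, Mid/C, Mid/L.
{teHk, teHh, teTk, teTh} → row (4,2) (4,2) (0,-2) (0,-2)
{tdHk, tdTk} → row (4,2) (4,2) (5,-4) (5,-4)
{tdHh, tdTh} → row (4,2) (4,2) (-2,6) (-2,6)
{peHk, peHh, pdHk, pdHh} → row (0,-4) (5,3) (0,-4) (5,3)
{peTk, peTh, pdTk, pdTh} → row (0,-4) (5,1) (0,-4) (5,1)
{seHk, seHh, seTk, seTh, sdHk, sdHh, sdTk, sdTh} → row (6,0) (6,0) (6,0) (6,0)
That's 6 distinct rows out of 24 strategies.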